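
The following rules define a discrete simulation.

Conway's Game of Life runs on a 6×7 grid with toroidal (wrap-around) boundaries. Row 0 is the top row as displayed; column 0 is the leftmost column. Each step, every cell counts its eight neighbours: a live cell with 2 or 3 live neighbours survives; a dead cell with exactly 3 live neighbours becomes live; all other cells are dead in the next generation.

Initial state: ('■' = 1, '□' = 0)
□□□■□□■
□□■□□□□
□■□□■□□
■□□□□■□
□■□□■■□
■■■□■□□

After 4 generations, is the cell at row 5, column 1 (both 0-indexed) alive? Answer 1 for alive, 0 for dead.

1

0) □□□■□□■
□□■□□□□
□■□□■□□
■□□□□■□
□■□□■■□
■■■□■□□
1) ■□□■□□□
□□■■□□□
□■□□□□□
■■□□□■■
□□■■■■□
■■■□■□■
2) ■□□□■□■
□■■■□□□
□■□□□□■
■■□■□■■
□□□□□□□
■□□□□□■
3) □□■■□■■
□■■■□■■
□□□■■■■
□■■□□■■
□■□□□■□
■□□□□■■
4) □□□■□□□
□■□□□□□
□□□□□□□
□■■■□□□
□■■□■□□
■■■□□□□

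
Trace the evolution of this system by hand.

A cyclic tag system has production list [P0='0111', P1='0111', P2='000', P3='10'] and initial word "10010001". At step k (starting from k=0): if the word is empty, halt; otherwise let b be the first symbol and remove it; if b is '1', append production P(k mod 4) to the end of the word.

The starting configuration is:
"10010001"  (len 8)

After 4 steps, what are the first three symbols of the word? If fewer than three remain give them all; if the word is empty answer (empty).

[0] "10010001"  (len 8)
[1] "00100010111"  (len 11)
[2] "0100010111"  (len 10)
[3] "100010111"  (len 9)
[4] "0001011110"  (len 10)

000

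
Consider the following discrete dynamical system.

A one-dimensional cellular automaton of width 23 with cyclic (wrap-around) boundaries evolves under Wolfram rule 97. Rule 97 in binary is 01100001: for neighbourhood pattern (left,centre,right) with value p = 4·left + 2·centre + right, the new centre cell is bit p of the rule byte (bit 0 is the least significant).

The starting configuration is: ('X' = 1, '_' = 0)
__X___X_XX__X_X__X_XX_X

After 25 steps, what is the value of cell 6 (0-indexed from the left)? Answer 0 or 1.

0

k=0  __X___X_XX__X_X__X_XX_X
k=1  ____X__X_X___X____X_XX_
k=2  XXX_____X__X___XX__X_X_
k=3  __X_XXX______X__X___X_X
k=4  ___X__X_XXXX______X__X_
k=5  XX_____X___X_XXXX______
k=6  _X_XXX___X__X___X_XXXX_
k=7  __X__X_X______X__X___X_
k=8  X_____X__XXXX______X___
k=9  __XXX_______X_XXXX___X_
k=10  X___X_XXXXX__X___X_X___
k=11  __X__X____X____X__X__X_
k=12  X______XX___XX_________
k=13  __XXXX__X_X__X_XXXXXXX_
k=14  X____X___X____X______X_
k=15  __XX___X___XX___XXXX__X
k=16  ___X_X___X__X_X____X___
k=17  XX__X__X_____X__XX___XX
k=18  _X_______XXX_____X_X___
k=19  ___XXXXX___X_XXX__X__XX
k=20  _X_____X_X__X__X______X
k=21  X__XXX__X________XXXX__
k=22  _____X____XXXXXX____X__
k=23  XXXX___XX______X_XX___X
k=24  ___X_X__X_XXXX__X_X_X__
k=25  XX__X____X___X___X_X__X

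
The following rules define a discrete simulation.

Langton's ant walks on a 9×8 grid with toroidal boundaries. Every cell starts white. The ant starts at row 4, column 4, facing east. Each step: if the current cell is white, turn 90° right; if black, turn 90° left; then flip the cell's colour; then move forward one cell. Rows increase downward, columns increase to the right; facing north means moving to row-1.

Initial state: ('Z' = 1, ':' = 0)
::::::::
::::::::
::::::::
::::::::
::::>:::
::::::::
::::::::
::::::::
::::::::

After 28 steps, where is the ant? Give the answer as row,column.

2,2

step 0: ::::::::
::::::::
::::::::
::::::::
::::>:::
::::::::
::::::::
::::::::
::::::::
step 1: ::::::::
::::::::
::::::::
::::::::
::::Z:::
::::v:::
::::::::
::::::::
::::::::
step 2: ::::::::
::::::::
::::::::
::::::::
::::Z:::
:::<Z:::
::::::::
::::::::
::::::::
step 3: ::::::::
::::::::
::::::::
::::::::
:::^Z:::
:::ZZ:::
::::::::
::::::::
::::::::
step 4: ::::::::
::::::::
::::::::
::::::::
:::Z>:::
:::ZZ:::
::::::::
::::::::
::::::::
step 5: ::::::::
::::::::
::::::::
::::^:::
:::Z::::
:::ZZ:::
::::::::
::::::::
::::::::
step 6: ::::::::
::::::::
::::::::
::::Z>::
:::Z::::
:::ZZ:::
::::::::
::::::::
::::::::
step 7: ::::::::
::::::::
::::::::
::::ZZ::
:::Z:v::
:::ZZ:::
::::::::
::::::::
::::::::
step 8: ::::::::
::::::::
::::::::
::::ZZ::
:::Z<Z::
:::ZZ:::
::::::::
::::::::
::::::::
step 9: ::::::::
::::::::
::::::::
::::^Z::
:::ZZZ::
:::ZZ:::
::::::::
::::::::
::::::::
step 10: ::::::::
::::::::
::::::::
:::<:Z::
:::ZZZ::
:::ZZ:::
::::::::
::::::::
::::::::
step 11: ::::::::
::::::::
:::^::::
:::Z:Z::
:::ZZZ::
:::ZZ:::
::::::::
::::::::
::::::::
step 12: ::::::::
::::::::
:::Z>:::
:::Z:Z::
:::ZZZ::
:::ZZ:::
::::::::
::::::::
::::::::
step 13: ::::::::
::::::::
:::ZZ:::
:::ZvZ::
:::ZZZ::
:::ZZ:::
::::::::
::::::::
::::::::
step 14: ::::::::
::::::::
:::ZZ:::
:::<ZZ::
:::ZZZ::
:::ZZ:::
::::::::
::::::::
::::::::
step 15: ::::::::
::::::::
:::ZZ:::
::::ZZ::
:::vZZ::
:::ZZ:::
::::::::
::::::::
::::::::
step 16: ::::::::
::::::::
:::ZZ:::
::::ZZ::
::::>Z::
:::ZZ:::
::::::::
::::::::
::::::::
step 17: ::::::::
::::::::
:::ZZ:::
::::^Z::
:::::Z::
:::ZZ:::
::::::::
::::::::
::::::::
step 18: ::::::::
::::::::
:::ZZ:::
:::<:Z::
:::::Z::
:::ZZ:::
::::::::
::::::::
::::::::
step 19: ::::::::
::::::::
:::^Z:::
:::Z:Z::
:::::Z::
:::ZZ:::
::::::::
::::::::
::::::::
step 20: ::::::::
::::::::
::<:Z:::
:::Z:Z::
:::::Z::
:::ZZ:::
::::::::
::::::::
::::::::
step 21: ::::::::
::^:::::
::Z:Z:::
:::Z:Z::
:::::Z::
:::ZZ:::
::::::::
::::::::
::::::::
step 22: ::::::::
::Z>::::
::Z:Z:::
:::Z:Z::
:::::Z::
:::ZZ:::
::::::::
::::::::
::::::::
step 23: ::::::::
::ZZ::::
::ZvZ:::
:::Z:Z::
:::::Z::
:::ZZ:::
::::::::
::::::::
::::::::
step 24: ::::::::
::ZZ::::
::<ZZ:::
:::Z:Z::
:::::Z::
:::ZZ:::
::::::::
::::::::
::::::::
step 25: ::::::::
::ZZ::::
:::ZZ:::
::vZ:Z::
:::::Z::
:::ZZ:::
::::::::
::::::::
::::::::
step 26: ::::::::
::ZZ::::
:::ZZ:::
:<ZZ:Z::
:::::Z::
:::ZZ:::
::::::::
::::::::
::::::::
step 27: ::::::::
::ZZ::::
:^:ZZ:::
:ZZZ:Z::
:::::Z::
:::ZZ:::
::::::::
::::::::
::::::::
step 28: ::::::::
::ZZ::::
:Z>ZZ:::
:ZZZ:Z::
:::::Z::
:::ZZ:::
::::::::
::::::::
::::::::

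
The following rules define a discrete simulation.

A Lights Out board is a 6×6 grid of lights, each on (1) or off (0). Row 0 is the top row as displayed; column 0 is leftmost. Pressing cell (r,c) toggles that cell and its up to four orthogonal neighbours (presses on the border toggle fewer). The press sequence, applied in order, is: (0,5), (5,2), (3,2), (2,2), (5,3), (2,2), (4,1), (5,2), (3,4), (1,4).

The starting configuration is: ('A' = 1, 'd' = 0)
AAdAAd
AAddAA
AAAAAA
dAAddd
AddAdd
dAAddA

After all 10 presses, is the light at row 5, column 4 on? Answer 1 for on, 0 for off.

1

gen 0: AAdAAd
AAddAA
AAAAAA
dAAddd
AddAdd
dAAddA
gen 1: AAdAdA
AAddAd
AAAAAA
dAAddd
AddAdd
dAAddA
gen 2: AAdAdA
AAddAd
AAAAAA
dAAddd
AdAAdd
dddAdA
gen 3: AAdAdA
AAddAd
AAdAAA
dddAdd
AddAdd
dddAdA
gen 4: AAdAdA
AAAdAd
AdAdAA
ddAAdd
AddAdd
dddAdA
gen 5: AAdAdA
AAAdAd
AdAdAA
ddAAdd
Addddd
ddAdAA
gen 6: AAdAdA
AAddAd
AAdAAA
dddAdd
Addddd
ddAdAA
gen 7: AAdAdA
AAddAd
AAdAAA
dAdAdd
dAAddd
dAAdAA
gen 8: AAdAdA
AAddAd
AAdAAA
dAdAdd
dAdddd
dddAAA
gen 9: AAdAdA
AAddAd
AAdAdA
dAddAA
dAddAd
dddAAA
gen 10: AAdAAA
AAdAdA
AAdAAA
dAddAA
dAddAd
dddAAA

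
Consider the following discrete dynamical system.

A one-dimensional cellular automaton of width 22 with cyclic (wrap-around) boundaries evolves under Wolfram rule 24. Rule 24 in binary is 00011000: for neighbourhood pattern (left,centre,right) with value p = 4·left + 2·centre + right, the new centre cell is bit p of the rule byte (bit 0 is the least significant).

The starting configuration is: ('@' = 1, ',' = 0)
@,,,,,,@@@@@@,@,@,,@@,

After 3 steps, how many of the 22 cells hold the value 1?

3

k=0  @,,,,,,@@@@@@,@,@,,@@,
k=1  ,@,,,,,@,,,,,,,,,@,@,,
k=2  ,,@,,,,,@,,,,,,,,,,,@,
k=3  ,,,@,,,,,@,,,,,,,,,,,@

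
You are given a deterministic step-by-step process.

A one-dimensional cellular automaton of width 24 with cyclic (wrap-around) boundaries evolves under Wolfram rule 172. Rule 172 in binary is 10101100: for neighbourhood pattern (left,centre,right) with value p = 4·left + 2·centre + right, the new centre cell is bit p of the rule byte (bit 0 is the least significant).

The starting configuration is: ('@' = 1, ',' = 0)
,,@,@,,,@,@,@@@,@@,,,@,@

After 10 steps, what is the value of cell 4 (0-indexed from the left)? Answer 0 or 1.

0

[0] ,,@,@,,,@,@,@@@,@@,,,@,@
[1] ,,@@@,,,@@@@@@,@@,,,,@@@
[2] ,,@@,,,,@@@@@,@@,,,,,@@,
[3] ,,@,,,,,@@@@,@@,,,,,,@,,
[4] ,,@,,,,,@@@,@@,,,,,,,@,,
[5] ,,@,,,,,@@,@@,,,,,,,,@,,
[6] ,,@,,,,,@,@@,,,,,,,,,@,,
[7] ,,@,,,,,@@@,,,,,,,,,,@,,
[8] ,,@,,,,,@@,,,,,,,,,,,@,,
[9] ,,@,,,,,@,,,,,,,,,,,,@,,
[10] ,,@,,,,,@,,,,,,,,,,,,@,,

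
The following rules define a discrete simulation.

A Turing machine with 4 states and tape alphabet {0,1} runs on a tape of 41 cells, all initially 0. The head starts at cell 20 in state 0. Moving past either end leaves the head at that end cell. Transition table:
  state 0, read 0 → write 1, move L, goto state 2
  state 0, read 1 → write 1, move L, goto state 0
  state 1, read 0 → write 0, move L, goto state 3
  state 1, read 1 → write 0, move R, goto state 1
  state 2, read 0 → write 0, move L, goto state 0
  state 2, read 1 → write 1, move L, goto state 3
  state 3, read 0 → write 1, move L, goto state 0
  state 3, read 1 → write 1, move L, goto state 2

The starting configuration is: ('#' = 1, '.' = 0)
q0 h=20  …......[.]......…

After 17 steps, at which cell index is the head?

3

0) q0 h=20  …......[.]......…
1) q2 h=19  …......[.]#.....…
2) q0 h=18  …......[.].#....…
3) q2 h=17  …......[.]#.#...…
4) q0 h=16  …......[.].#.#..…
5) q2 h=15  …......[.]#.#.#.…
6) q0 h=14  …......[.].#.#.#…
7) q2 h=13  …......[.]#.#.#.…
8) q0 h=12  …......[.].#.#.#…
9) q2 h=11  …......[.]#.#.#.…
10) q0 h=10  …......[.].#.#.#…
11) q2 h= 9  …......[.]#.#.#.…
12) q0 h= 8  …......[.].#.#.#…
13) q2 h= 7  …......[.]#.#.#.…
14) q0 h= 6  |......[.].#.#.#…
15) q2 h= 5  |.....[.]#.#.#.…
16) q0 h= 4  |....[.].#.#.#…
17) q2 h= 3  |...[.]#.#.#.…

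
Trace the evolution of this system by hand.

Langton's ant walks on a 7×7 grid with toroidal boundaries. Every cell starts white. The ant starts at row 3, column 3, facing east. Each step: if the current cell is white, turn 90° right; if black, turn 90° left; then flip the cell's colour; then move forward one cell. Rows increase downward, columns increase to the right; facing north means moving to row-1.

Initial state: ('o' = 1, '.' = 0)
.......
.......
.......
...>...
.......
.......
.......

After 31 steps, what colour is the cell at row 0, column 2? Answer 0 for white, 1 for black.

1

step 0: .......
.......
.......
...>...
.......
.......
.......
step 1: .......
.......
.......
...o...
...v...
.......
.......
step 2: .......
.......
.......
...o...
..<o...
.......
.......
step 3: .......
.......
.......
..^o...
..oo...
.......
.......
step 4: .......
.......
.......
..o>...
..oo...
.......
.......
step 5: .......
.......
...^...
..o....
..oo...
.......
.......
step 6: .......
.......
...o>..
..o....
..oo...
.......
.......
step 7: .......
.......
...oo..
..o.v..
..oo...
.......
.......
step 8: .......
.......
...oo..
..o<o..
..oo...
.......
.......
step 9: .......
.......
...^o..
..ooo..
..oo...
.......
.......
step 10: .......
.......
..<.o..
..ooo..
..oo...
.......
.......
step 11: .......
..^....
..o.o..
..ooo..
..oo...
.......
.......
step 12: .......
..o>...
..o.o..
..ooo..
..oo...
.......
.......
step 13: .......
..oo...
..ovo..
..ooo..
..oo...
.......
.......
step 14: .......
..oo...
..<oo..
..ooo..
..oo...
.......
.......
step 15: .......
..oo...
...oo..
..voo..
..oo...
.......
.......
step 16: .......
..oo...
...oo..
...>o..
..oo...
.......
.......
step 17: .......
..oo...
...^o..
....o..
..oo...
.......
.......
step 18: .......
..oo...
..<.o..
....o..
..oo...
.......
.......
step 19: .......
..^o...
..o.o..
....o..
..oo...
.......
.......
step 20: .......
.<.o...
..o.o..
....o..
..oo...
.......
.......
step 21: .^.....
.o.o...
..o.o..
....o..
..oo...
.......
.......
step 22: .o>....
.o.o...
..o.o..
....o..
..oo...
.......
.......
step 23: .oo....
.ovo...
..o.o..
....o..
..oo...
.......
.......
step 24: .oo....
.<oo...
..o.o..
....o..
..oo...
.......
.......
step 25: .oo....
..oo...
.vo.o..
....o..
..oo...
.......
.......
step 26: .oo....
..oo...
<oo.o..
....o..
..oo...
.......
.......
step 27: .oo....
^.oo...
ooo.o..
....o..
..oo...
.......
.......
step 28: .oo....
o>oo...
ooo.o..
....o..
..oo...
.......
.......
step 29: .oo....
oooo...
ovo.o..
....o..
..oo...
.......
.......
step 30: .oo....
oooo...
o.>.o..
....o..
..oo...
.......
.......
step 31: .oo....
oo^o...
o...o..
....o..
..oo...
.......
.......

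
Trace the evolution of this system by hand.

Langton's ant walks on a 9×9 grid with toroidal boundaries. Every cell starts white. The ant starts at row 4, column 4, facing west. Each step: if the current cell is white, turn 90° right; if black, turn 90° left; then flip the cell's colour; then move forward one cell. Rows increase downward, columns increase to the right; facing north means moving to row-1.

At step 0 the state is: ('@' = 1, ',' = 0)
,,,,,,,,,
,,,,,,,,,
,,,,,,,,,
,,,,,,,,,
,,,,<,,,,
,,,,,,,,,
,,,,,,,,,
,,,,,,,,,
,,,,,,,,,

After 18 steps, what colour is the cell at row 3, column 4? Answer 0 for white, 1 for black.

1

step 0: ,,,,,,,,,
,,,,,,,,,
,,,,,,,,,
,,,,,,,,,
,,,,<,,,,
,,,,,,,,,
,,,,,,,,,
,,,,,,,,,
,,,,,,,,,
step 1: ,,,,,,,,,
,,,,,,,,,
,,,,,,,,,
,,,,^,,,,
,,,,@,,,,
,,,,,,,,,
,,,,,,,,,
,,,,,,,,,
,,,,,,,,,
step 2: ,,,,,,,,,
,,,,,,,,,
,,,,,,,,,
,,,,@>,,,
,,,,@,,,,
,,,,,,,,,
,,,,,,,,,
,,,,,,,,,
,,,,,,,,,
step 3: ,,,,,,,,,
,,,,,,,,,
,,,,,,,,,
,,,,@@,,,
,,,,@v,,,
,,,,,,,,,
,,,,,,,,,
,,,,,,,,,
,,,,,,,,,
step 4: ,,,,,,,,,
,,,,,,,,,
,,,,,,,,,
,,,,@@,,,
,,,,<@,,,
,,,,,,,,,
,,,,,,,,,
,,,,,,,,,
,,,,,,,,,
step 5: ,,,,,,,,,
,,,,,,,,,
,,,,,,,,,
,,,,@@,,,
,,,,,@,,,
,,,,v,,,,
,,,,,,,,,
,,,,,,,,,
,,,,,,,,,
step 6: ,,,,,,,,,
,,,,,,,,,
,,,,,,,,,
,,,,@@,,,
,,,,,@,,,
,,,<@,,,,
,,,,,,,,,
,,,,,,,,,
,,,,,,,,,
step 7: ,,,,,,,,,
,,,,,,,,,
,,,,,,,,,
,,,,@@,,,
,,,^,@,,,
,,,@@,,,,
,,,,,,,,,
,,,,,,,,,
,,,,,,,,,
step 8: ,,,,,,,,,
,,,,,,,,,
,,,,,,,,,
,,,,@@,,,
,,,@>@,,,
,,,@@,,,,
,,,,,,,,,
,,,,,,,,,
,,,,,,,,,
step 9: ,,,,,,,,,
,,,,,,,,,
,,,,,,,,,
,,,,@@,,,
,,,@@@,,,
,,,@v,,,,
,,,,,,,,,
,,,,,,,,,
,,,,,,,,,
step 10: ,,,,,,,,,
,,,,,,,,,
,,,,,,,,,
,,,,@@,,,
,,,@@@,,,
,,,@,>,,,
,,,,,,,,,
,,,,,,,,,
,,,,,,,,,
step 11: ,,,,,,,,,
,,,,,,,,,
,,,,,,,,,
,,,,@@,,,
,,,@@@,,,
,,,@,@,,,
,,,,,v,,,
,,,,,,,,,
,,,,,,,,,
step 12: ,,,,,,,,,
,,,,,,,,,
,,,,,,,,,
,,,,@@,,,
,,,@@@,,,
,,,@,@,,,
,,,,<@,,,
,,,,,,,,,
,,,,,,,,,
step 13: ,,,,,,,,,
,,,,,,,,,
,,,,,,,,,
,,,,@@,,,
,,,@@@,,,
,,,@^@,,,
,,,,@@,,,
,,,,,,,,,
,,,,,,,,,
step 14: ,,,,,,,,,
,,,,,,,,,
,,,,,,,,,
,,,,@@,,,
,,,@@@,,,
,,,@@>,,,
,,,,@@,,,
,,,,,,,,,
,,,,,,,,,
step 15: ,,,,,,,,,
,,,,,,,,,
,,,,,,,,,
,,,,@@,,,
,,,@@^,,,
,,,@@,,,,
,,,,@@,,,
,,,,,,,,,
,,,,,,,,,
step 16: ,,,,,,,,,
,,,,,,,,,
,,,,,,,,,
,,,,@@,,,
,,,@<,,,,
,,,@@,,,,
,,,,@@,,,
,,,,,,,,,
,,,,,,,,,
step 17: ,,,,,,,,,
,,,,,,,,,
,,,,,,,,,
,,,,@@,,,
,,,@,,,,,
,,,@v,,,,
,,,,@@,,,
,,,,,,,,,
,,,,,,,,,
step 18: ,,,,,,,,,
,,,,,,,,,
,,,,,,,,,
,,,,@@,,,
,,,@,,,,,
,,,@,>,,,
,,,,@@,,,
,,,,,,,,,
,,,,,,,,,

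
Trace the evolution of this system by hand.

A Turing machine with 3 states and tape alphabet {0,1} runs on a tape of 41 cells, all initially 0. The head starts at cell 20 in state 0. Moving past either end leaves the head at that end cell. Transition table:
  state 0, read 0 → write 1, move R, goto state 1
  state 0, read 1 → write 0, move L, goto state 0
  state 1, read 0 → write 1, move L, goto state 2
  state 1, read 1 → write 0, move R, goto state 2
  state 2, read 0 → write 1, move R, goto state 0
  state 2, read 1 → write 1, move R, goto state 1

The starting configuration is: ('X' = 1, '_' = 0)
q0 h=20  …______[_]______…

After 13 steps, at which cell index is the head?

0) q0 h=20  …______[_]______…
1) q1 h=21  …_____X[_]______…
2) q2 h=20  …______[X]X_____…
3) q1 h=21  …_____X[X]______…
4) q2 h=22  …____X_[_]______…
5) q0 h=23  …___X_X[_]______…
6) q1 h=24  …__X_XX[_]______…
7) q2 h=23  …___X_X[X]X_____…
8) q1 h=24  …__X_XX[X]______…
9) q2 h=25  …_X_XX_[_]______…
10) q0 h=26  …X_XX_X[_]______…
11) q1 h=27  …_XX_XX[_]______…
12) q2 h=26  …X_XX_X[X]X_____…
13) q1 h=27  …_XX_XX[X]______…

27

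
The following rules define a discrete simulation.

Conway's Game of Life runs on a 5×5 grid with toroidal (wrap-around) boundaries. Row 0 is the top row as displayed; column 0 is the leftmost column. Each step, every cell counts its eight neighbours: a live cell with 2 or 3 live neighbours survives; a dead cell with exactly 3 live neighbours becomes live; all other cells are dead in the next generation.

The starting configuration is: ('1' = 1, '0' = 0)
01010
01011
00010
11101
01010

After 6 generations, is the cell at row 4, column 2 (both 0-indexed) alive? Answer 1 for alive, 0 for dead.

gen 0: 01010
01011
00010
11101
01010
gen 1: 01010
10011
00000
11001
00010
gen 2: 10010
10111
01010
10001
01010
gen 3: 10000
10000
01000
11011
01110
gen 4: 10101
11000
01100
00011
00010
gen 5: 10111
00011
01111
00011
10100
gen 6: 10100
00000
00000
00000
10100

1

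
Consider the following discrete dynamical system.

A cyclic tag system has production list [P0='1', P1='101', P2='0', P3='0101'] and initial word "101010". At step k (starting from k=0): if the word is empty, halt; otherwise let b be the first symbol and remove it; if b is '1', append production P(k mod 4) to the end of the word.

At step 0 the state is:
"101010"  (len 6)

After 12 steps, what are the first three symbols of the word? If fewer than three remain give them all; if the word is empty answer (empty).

0) "101010"  (len 6)
1) "010101"  (len 6)
2) "10101"  (len 5)
3) "01010"  (len 5)
4) "1010"  (len 4)
5) "0101"  (len 4)
6) "101"  (len 3)
7) "010"  (len 3)
8) "10"  (len 2)
9) "01"  (len 2)
10) "1"  (len 1)
11) "0"  (len 1)
12) (halted — word empty)

(empty)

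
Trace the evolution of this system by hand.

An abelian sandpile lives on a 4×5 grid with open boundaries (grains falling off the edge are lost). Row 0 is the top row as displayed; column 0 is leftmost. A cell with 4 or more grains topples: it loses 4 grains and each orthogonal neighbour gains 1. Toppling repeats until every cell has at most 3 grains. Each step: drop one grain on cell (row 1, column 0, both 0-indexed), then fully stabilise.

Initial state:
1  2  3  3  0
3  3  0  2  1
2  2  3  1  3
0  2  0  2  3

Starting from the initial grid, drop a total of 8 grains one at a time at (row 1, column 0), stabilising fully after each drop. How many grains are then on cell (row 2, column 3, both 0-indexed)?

step 0: 1  2  3  3  0
3  3  0  2  1
2  2  3  1  3
0  2  0  2  3
step 1: 2  3  3  3  0
1  0  1  2  1
3  3  3  1  3
0  2  0  2  3
step 2: 2  3  3  3  0
2  0  1  2  1
3  3  3  1  3
0  2  0  2  3
step 3: 2  3  3  3  0
3  0  1  2  1
3  3  3  1  3
0  2  0  2  3
step 4: 3  3  3  3  0
1  2  2  2  1
1  1  0  2  3
1  3  1  2  3
step 5: 3  3  3  3  0
2  2  2  2  1
1  1  0  2  3
1  3  1  2  3
step 6: 3  3  3  3  0
3  2  2  2  1
1  1  0  2  3
1  3  1  2  3
step 7: 1  2  2  1  1
2  1  1  0  2
2  2  1  3  3
1  3  1  2  3
step 8: 1  2  2  1  1
3  1  1  0  2
2  2  1  3  3
1  3  1  2  3

3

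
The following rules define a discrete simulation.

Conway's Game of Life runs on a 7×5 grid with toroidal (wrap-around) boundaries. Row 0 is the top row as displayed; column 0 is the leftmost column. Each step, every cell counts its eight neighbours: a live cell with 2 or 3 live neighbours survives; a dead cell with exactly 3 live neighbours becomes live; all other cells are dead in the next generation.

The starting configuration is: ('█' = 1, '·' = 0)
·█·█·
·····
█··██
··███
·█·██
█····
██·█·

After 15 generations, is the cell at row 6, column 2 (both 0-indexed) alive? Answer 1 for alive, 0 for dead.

0

t=0: ·█·█·
·····
█··██
··███
·█·██
█····
██·█·
t=1: ██··█
█·██·
█·█··
·█···
·█···
···█·
██···
t=2: ···█·
··██·
█·███
███··
··█··
███··
·██··
t=3: ·█·█·
·█···
█····
█····
···█·
█··█·
█··█·
t=4: ██··█
███··
██···
····█
·····
··██·
██·█·
t=5: ···█·
··█··
··█·█
█····
···█·
·████
···█·
t=6: ··██·
··█··
·█·█·
···██
██·█·
····█
·····
t=7: ··██·
·█···
···██
·█·█·
█·██·
█···█
···█·
t=8: ··██·
····█
█··██
██···
█·██·
███··
··██·
t=9: ··█·█
█·█··
·█·█·
·····
···█·
█····
····█
t=10: ██··█
█·█·█
·██··
··█··
·····
····█
█··██
t=11: ··█··
··█·█
█·█··
·██··
·····
█··██
·█·█·
t=12: ·██··
··█··
█·█··
·██··
█████
█·███
██·█·
t=13: █··█·
··██·
··██·
·····
·····
·····
·····
t=14: ··███
·█···
··██·
·····
·····
·····
·····
t=15: ··██·
·█··█
··█··
·····
·····
·····
···█·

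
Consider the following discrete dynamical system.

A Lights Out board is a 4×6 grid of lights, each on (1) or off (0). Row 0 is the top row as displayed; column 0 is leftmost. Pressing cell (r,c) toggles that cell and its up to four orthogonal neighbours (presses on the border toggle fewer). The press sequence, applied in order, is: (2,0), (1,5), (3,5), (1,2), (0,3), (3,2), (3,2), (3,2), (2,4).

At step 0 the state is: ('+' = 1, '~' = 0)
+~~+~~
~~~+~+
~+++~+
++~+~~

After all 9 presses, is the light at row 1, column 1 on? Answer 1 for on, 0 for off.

1

t=0: +~~+~~
~~~+~+
~+++~+
++~+~~
t=1: +~~+~~
+~~+~+
+~++~+
~+~+~~
t=2: +~~+~+
+~~++~
+~++~~
~+~+~~
t=3: +~~+~+
+~~++~
+~++~+
~+~+++
t=4: +~++~+
+++~+~
+~~+~+
~+~+++
t=5: +~~~++
+++++~
+~~+~+
~+~+++
t=6: +~~~++
+++++~
+~++~+
~~+~++
t=7: +~~~++
+++++~
+~~+~+
~+~+++
t=8: +~~~++
+++++~
+~++~+
~~+~++
t=9: +~~~++
++++~~
+~+~+~
~~+~~+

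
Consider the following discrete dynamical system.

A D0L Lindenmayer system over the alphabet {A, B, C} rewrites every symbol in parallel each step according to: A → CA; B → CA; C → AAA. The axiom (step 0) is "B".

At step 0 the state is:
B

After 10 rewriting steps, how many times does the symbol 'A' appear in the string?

2683

step 0: B
step 1: CA
step 2: AAACA
step 3: CACACAAAACA
step 4: AAACAAAACAAAACACACACAAAACA
step 5: CACACAAAACACACACAAAACACACACAAAACAAAACAAAACAAAACACACACAAAACA
step 6: AAACAAAACAAAACACACACAAAACAAAACAAAACAAAACACACACAAAACAAAACAA…ACACAAAACACACACAAAACACACACAAAACAAAACAAAACAAAACACACACAAAACA  (len 137)
step 7: CACACAAAACACACACAAAACACACACAAAACAAAACAAAACAAAACACACACAAAAC…ACACAAAACACACACAAAACACACACAAAACAAAACAAAACAAAACACACACAAAACA  (len 314)
step 8: AAACAAAACAAAACACACACAAAACAAAACAAAACAAAACACACACAAAACAAAACAA…ACACAAAACACACACAAAACACACACAAAACAAAACAAAACAAAACACACACAAAACA  (len 725)
step 9: CACACAAAACACACACAAAACACACACAAAACAAAACAAAACAAAACACACACAAAAC…ACACAAAACACACACAAAACACACACAAAACAAAACAAAACAAAACACACACAAAACA  (len 1667)
step 10: AAACAAAACAAAACACACACAAAACAAAACAAAACAAAACACACACAAAACAAAACAA…ACACAAAACACACACAAAACACACACAAAACAAAACAAAACAAAACACACACAAAACA  (len 3842)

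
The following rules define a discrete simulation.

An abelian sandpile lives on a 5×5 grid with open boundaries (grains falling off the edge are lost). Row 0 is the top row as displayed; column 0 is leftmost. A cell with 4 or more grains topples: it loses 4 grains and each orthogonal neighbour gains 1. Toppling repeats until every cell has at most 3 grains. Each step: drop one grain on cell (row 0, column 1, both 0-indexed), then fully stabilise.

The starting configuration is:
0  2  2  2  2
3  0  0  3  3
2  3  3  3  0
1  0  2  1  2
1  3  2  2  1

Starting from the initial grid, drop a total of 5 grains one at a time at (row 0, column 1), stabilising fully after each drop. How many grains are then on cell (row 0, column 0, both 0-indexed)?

1

k=0  0  2  2  2  2
3  0  0  3  3
2  3  3  3  0
1  0  2  1  2
1  3  2  2  1
k=1  0  3  2  2  2
3  0  0  3  3
2  3  3  3  0
1  0  2  1  2
1  3  2  2  1
k=2  1  0  3  2  2
3  1  0  3  3
2  3  3  3  0
1  0  2  1  2
1  3  2  2  1
k=3  1  1  3  2  2
3  1  0  3  3
2  3  3  3  0
1  0  2  1  2
1  3  2  2  1
k=4  1  2  3  2  2
3  1  0  3  3
2  3  3  3  0
1  0  2  1  2
1  3  2  2  1
k=5  1  3  3  2  2
3  1  0  3  3
2  3  3  3  0
1  0  2  1  2
1  3  2  2  1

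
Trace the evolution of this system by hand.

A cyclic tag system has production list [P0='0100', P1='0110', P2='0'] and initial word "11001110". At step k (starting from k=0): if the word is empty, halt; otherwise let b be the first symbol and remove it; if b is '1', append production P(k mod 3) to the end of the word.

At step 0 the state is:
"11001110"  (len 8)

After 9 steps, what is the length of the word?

16

step 0: "11001110"  (len 8)
step 1: "10011100100"  (len 11)
step 2: "00111001000110"  (len 14)
step 3: "0111001000110"  (len 13)
step 4: "111001000110"  (len 12)
step 5: "110010001100110"  (len 15)
step 6: "100100011001100"  (len 15)
step 7: "001000110011000100"  (len 18)
step 8: "01000110011000100"  (len 17)
step 9: "1000110011000100"  (len 16)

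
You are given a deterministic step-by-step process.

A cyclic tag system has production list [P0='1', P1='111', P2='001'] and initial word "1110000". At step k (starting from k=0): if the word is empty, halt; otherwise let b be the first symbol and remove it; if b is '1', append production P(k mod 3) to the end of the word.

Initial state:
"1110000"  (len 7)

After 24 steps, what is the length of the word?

gen 0: "1110000"  (len 7)
gen 1: "1100001"  (len 7)
gen 2: "100001111"  (len 9)
gen 3: "00001111001"  (len 11)
gen 4: "0001111001"  (len 10)
gen 5: "001111001"  (len 9)
gen 6: "01111001"  (len 8)
gen 7: "1111001"  (len 7)
gen 8: "111001111"  (len 9)
gen 9: "11001111001"  (len 11)
gen 10: "10011110011"  (len 11)
gen 11: "0011110011111"  (len 13)
gen 12: "011110011111"  (len 12)
gen 13: "11110011111"  (len 11)
gen 14: "1110011111111"  (len 13)
gen 15: "110011111111001"  (len 15)
gen 16: "100111111110011"  (len 15)
gen 17: "00111111110011111"  (len 17)
gen 18: "0111111110011111"  (len 16)
gen 19: "111111110011111"  (len 15)
gen 20: "11111110011111111"  (len 17)
gen 21: "1111110011111111001"  (len 19)
gen 22: "1111100111111110011"  (len 19)
gen 23: "111100111111110011111"  (len 21)
gen 24: "11100111111110011111001"  (len 23)

23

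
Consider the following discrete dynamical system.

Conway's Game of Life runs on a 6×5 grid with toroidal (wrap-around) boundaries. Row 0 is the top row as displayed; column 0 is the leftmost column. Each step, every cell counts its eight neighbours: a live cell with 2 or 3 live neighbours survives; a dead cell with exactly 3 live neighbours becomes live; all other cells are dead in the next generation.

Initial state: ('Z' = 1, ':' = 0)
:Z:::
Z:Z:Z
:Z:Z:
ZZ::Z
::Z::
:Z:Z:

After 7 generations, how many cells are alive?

t=0: :Z:::
Z:Z:Z
:Z:Z:
ZZ::Z
::Z::
:Z:Z:
t=1: :Z:ZZ
Z:ZZZ
:::Z:
ZZ:ZZ
::ZZZ
:Z:::
t=2: :Z:::
ZZ:::
:::::
ZZ:::
:::::
:Z:::
t=3: :ZZ::
ZZ:::
:::::
:::::
ZZ:::
:::::
t=4: ZZZ::
ZZZ::
:::::
:::::
:::::
Z:Z::
t=5: :::ZZ
Z:Z::
:Z:::
:::::
:::::
Z:Z::
t=6: Z:ZZZ
ZZZZZ
:Z:::
:::::
:::::
:::ZZ
t=7: :::::
:::::
:Z:ZZ
:::::
:::::
Z:Z::

5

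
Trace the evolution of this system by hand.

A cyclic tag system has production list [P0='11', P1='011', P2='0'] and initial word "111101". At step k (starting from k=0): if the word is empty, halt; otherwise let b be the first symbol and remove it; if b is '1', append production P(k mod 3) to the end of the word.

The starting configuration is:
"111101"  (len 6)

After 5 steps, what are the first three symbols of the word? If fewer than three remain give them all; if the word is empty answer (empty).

111

k=0  "111101"  (len 6)
k=1  "1110111"  (len 7)
k=2  "110111011"  (len 9)
k=3  "101110110"  (len 9)
k=4  "0111011011"  (len 10)
k=5  "111011011"  (len 9)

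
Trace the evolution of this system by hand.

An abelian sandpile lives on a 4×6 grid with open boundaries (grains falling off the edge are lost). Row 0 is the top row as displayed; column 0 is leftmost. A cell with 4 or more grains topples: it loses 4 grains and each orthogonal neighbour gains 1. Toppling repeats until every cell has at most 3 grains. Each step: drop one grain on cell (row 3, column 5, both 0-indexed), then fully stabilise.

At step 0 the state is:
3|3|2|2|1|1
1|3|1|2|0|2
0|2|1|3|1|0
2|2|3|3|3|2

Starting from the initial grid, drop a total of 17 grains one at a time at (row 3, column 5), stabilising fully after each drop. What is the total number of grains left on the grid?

45

gen 0: 3|3|2|2|1|1
1|3|1|2|0|2
0|2|1|3|1|0
2|2|3|3|3|2
gen 1: 3|3|2|2|1|1
1|3|1|2|0|2
0|2|1|3|1|0
2|2|3|3|3|3
gen 2: 3|3|2|2|1|1
1|3|1|3|0|2
0|2|3|0|3|1
2|3|0|2|1|1
gen 3: 3|3|2|2|1|1
1|3|1|3|0|2
0|2|3|0|3|1
2|3|0|2|1|2
gen 4: 3|3|2|2|1|1
1|3|1|3|0|2
0|2|3|0|3|1
2|3|0|2|1|3
gen 5: 3|3|2|2|1|1
1|3|1|3|0|2
0|2|3|0|3|2
2|3|0|2|2|0
gen 6: 3|3|2|2|1|1
1|3|1|3|0|2
0|2|3|0|3|2
2|3|0|2|2|1
gen 7: 3|3|2|2|1|1
1|3|1|3|0|2
0|2|3|0|3|2
2|3|0|2|2|2
gen 8: 3|3|2|2|1|1
1|3|1|3|0|2
0|2|3|0|3|2
2|3|0|2|2|3
gen 9: 3|3|2|2|1|1
1|3|1|3|0|2
0|2|3|0|3|3
2|3|0|2|3|0
gen 10: 3|3|2|2|1|1
1|3|1|3|0|2
0|2|3|0|3|3
2|3|0|2|3|1
gen 11: 3|3|2|2|1|1
1|3|1|3|0|2
0|2|3|0|3|3
2|3|0|2|3|2
gen 12: 3|3|2|2|1|1
1|3|1|3|0|2
0|2|3|0|3|3
2|3|0|2|3|3
gen 13: 3|3|2|2|1|1
1|3|1|3|1|3
0|2|3|1|1|1
2|3|0|3|1|2
gen 14: 3|3|2|2|1|1
1|3|1|3|1|3
0|2|3|1|1|1
2|3|0|3|1|3
gen 15: 3|3|2|2|1|1
1|3|1|3|1|3
0|2|3|1|1|2
2|3|0|3|2|0
gen 16: 3|3|2|2|1|1
1|3|1|3|1|3
0|2|3|1|1|2
2|3|0|3|2|1
gen 17: 3|3|2|2|1|1
1|3|1|3|1|3
0|2|3|1|1|2
2|3|0|3|2|2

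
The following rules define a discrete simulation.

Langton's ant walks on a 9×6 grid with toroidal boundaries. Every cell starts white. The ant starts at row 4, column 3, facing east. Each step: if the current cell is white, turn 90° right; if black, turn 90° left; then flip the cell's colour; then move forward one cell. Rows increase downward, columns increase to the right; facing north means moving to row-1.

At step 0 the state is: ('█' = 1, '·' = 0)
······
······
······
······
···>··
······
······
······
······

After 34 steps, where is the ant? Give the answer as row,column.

3,0

t=0: ······
······
······
······
···>··
······
······
······
······
t=1: ······
······
······
······
···█··
···v··
······
······
······
t=2: ······
······
······
······
···█··
··<█··
······
······
······
t=3: ······
······
······
······
··^█··
··██··
······
······
······
t=4: ······
······
······
······
··█>··
··██··
······
······
······
t=5: ······
······
······
···^··
··█···
··██··
······
······
······
t=6: ······
······
······
···█>·
··█···
··██··
······
······
······
t=7: ······
······
······
···██·
··█·v·
··██··
······
······
······
t=8: ······
······
······
···██·
··█<█·
··██··
······
······
······
t=9: ······
······
······
···^█·
··███·
··██··
······
······
······
t=10: ······
······
······
··<·█·
··███·
··██··
······
······
······
t=11: ······
······
··^···
··█·█·
··███·
··██··
······
······
······
t=12: ······
······
··█>··
··█·█·
··███·
··██··
······
······
······
t=13: ······
······
··██··
··█v█·
··███·
··██··
······
······
······
t=14: ······
······
··██··
··<██·
··███·
··██··
······
······
······
t=15: ······
······
··██··
···██·
··v██·
··██··
······
······
······
t=16: ······
······
··██··
···██·
···>█·
··██··
······
······
······
t=17: ······
······
··██··
···^█·
····█·
··██··
······
······
······
t=18: ······
······
··██··
··<·█·
····█·
··██··
······
······
······
t=19: ······
······
··^█··
··█·█·
····█·
··██··
······
······
······
t=20: ······
······
·<·█··
··█·█·
····█·
··██··
······
······
······
t=21: ······
·^····
·█·█··
··█·█·
····█·
··██··
······
······
······
t=22: ······
·█>···
·█·█··
··█·█·
····█·
··██··
······
······
······
t=23: ······
·██···
·█v█··
··█·█·
····█·
··██··
······
······
······
t=24: ······
·██···
·<██··
··█·█·
····█·
··██··
······
······
······
t=25: ······
·██···
··██··
·v█·█·
····█·
··██··
······
······
······
t=26: ······
·██···
··██··
<██·█·
····█·
··██··
······
······
······
t=27: ······
·██···
^·██··
███·█·
····█·
··██··
······
······
······
t=28: ······
·██···
█>██··
███·█·
····█·
··██··
······
······
······
t=29: ······
·██···
████··
█v█·█·
····█·
··██··
······
······
······
t=30: ······
·██···
████··
█·>·█·
····█·
··██··
······
······
······
t=31: ······
·██···
██^█··
█···█·
····█·
··██··
······
······
······
t=32: ······
·██···
█<·█··
█···█·
····█·
··██··
······
······
······
t=33: ······
·██···
█··█··
█v··█·
····█·
··██··
······
······
······
t=34: ······
·██···
█··█··
<█··█·
····█·
··██··
······
······
······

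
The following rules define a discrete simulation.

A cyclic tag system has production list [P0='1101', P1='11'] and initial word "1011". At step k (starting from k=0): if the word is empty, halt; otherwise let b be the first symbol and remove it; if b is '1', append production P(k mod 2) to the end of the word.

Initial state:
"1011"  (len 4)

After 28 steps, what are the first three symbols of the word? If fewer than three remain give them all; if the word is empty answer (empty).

111

[0] "1011"  (len 4)
[1] "0111101"  (len 7)
[2] "111101"  (len 6)
[3] "111011101"  (len 9)
[4] "1101110111"  (len 10)
[5] "1011101111101"  (len 13)
[6] "01110111110111"  (len 14)
[7] "1110111110111"  (len 13)
[8] "11011111011111"  (len 14)
[9] "10111110111111101"  (len 17)
[10] "011111011111110111"  (len 18)
[11] "11111011111110111"  (len 17)
[12] "111101111111011111"  (len 18)
[13] "111011111110111111101"  (len 21)
[14] "1101111111011111110111"  (len 22)
[15] "1011111110111111101111101"  (len 25)
[16] "01111111011111110111110111"  (len 26)
[17] "1111111011111110111110111"  (len 25)
[18] "11111101111111011111011111"  (len 26)
[19] "11111011111110111110111111101"  (len 29)
[20] "111101111111011111011111110111"  (len 30)
[21] "111011111110111110111111101111101"  (len 33)
[22] "1101111111011111011111110111110111"  (len 34)
[23] "1011111110111110111111101111101111101"  (len 37)
[24] "01111111011111011111110111110111110111"  (len 38)
[25] "1111111011111011111110111110111110111"  (len 37)
[26] "11111101111101111111011111011111011111"  (len 38)
[27] "11111011111011111110111110111110111111101"  (len 41)
[28] "111101111101111111011111011111011111110111"  (len 42)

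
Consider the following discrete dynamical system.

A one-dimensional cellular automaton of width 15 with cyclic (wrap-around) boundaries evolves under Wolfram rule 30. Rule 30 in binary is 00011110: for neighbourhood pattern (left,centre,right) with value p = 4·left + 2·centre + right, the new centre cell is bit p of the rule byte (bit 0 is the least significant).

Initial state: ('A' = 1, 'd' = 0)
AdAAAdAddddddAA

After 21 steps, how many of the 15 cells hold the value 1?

7

t=0: AdAAAdAddddddAA
t=1: ddAdddAAddddAAd
t=2: dAAAdAAdAddAAdA
t=3: dAdddAddAAAAddA
t=4: dAAdAAAAAdddAAA
t=5: dAddAddddAdAAdd
t=6: AAAAAAddAAdAdAd
t=7: AdddddAAAddAdAd
t=8: AAdddAAddAAAdAd
t=9: AdAdAAdAAAdddAd
t=10: AdAdAddAddAdAAd
t=11: AdAdAAAAAAAdAdd
t=12: AdAdAdddddddAAA
t=13: ddAdAAdddddAAdd
t=14: dAAdAdAdddAAdAd
t=15: AAddAdAAdAAddAA
t=16: ddAAAdAddAdAAAd
t=17: dAAdddAAAAdAddA
t=18: dAdAdAAddddAAAA
t=19: dAdAdAdAddAAddd
t=20: AAdAdAdAAAAdAdd
t=21: AddAdAdAddddAAA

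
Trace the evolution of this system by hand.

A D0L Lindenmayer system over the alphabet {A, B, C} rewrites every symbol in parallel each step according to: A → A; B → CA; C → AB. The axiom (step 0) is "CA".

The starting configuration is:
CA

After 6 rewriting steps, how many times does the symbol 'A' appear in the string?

t=0: CA
t=1: ABA
t=2: ACAA
t=3: AABAA
t=4: AACAAA
t=5: AAABAAA
t=6: AAACAAAA

7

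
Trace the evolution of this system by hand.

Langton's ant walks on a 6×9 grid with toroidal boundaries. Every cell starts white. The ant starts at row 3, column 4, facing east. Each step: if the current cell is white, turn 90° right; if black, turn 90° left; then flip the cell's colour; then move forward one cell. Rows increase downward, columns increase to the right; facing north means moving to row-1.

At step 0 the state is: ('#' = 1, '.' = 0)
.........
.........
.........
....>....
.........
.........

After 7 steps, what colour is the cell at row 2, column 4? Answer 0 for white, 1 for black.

1

k=0  .........
.........
.........
....>....
.........
.........
k=1  .........
.........
.........
....#....
....v....
.........
k=2  .........
.........
.........
....#....
...<#....
.........
k=3  .........
.........
.........
...^#....
...##....
.........
k=4  .........
.........
.........
...#>....
...##....
.........
k=5  .........
.........
....^....
...#.....
...##....
.........
k=6  .........
.........
....#>...
...#.....
...##....
.........
k=7  .........
.........
....##...
...#.v...
...##....
.........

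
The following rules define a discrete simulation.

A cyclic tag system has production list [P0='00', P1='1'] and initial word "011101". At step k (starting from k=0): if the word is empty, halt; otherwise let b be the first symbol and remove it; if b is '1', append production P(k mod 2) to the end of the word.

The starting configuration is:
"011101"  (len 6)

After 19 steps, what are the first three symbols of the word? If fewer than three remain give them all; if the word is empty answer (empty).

k=0  "011101"  (len 6)
k=1  "11101"  (len 5)
k=2  "11011"  (len 5)
k=3  "101100"  (len 6)
k=4  "011001"  (len 6)
k=5  "11001"  (len 5)
k=6  "10011"  (len 5)
k=7  "001100"  (len 6)
k=8  "01100"  (len 5)
k=9  "1100"  (len 4)
k=10  "1001"  (len 4)
k=11  "00100"  (len 5)
k=12  "0100"  (len 4)
k=13  "100"  (len 3)
k=14  "001"  (len 3)
k=15  "01"  (len 2)
k=16  "1"  (len 1)
k=17  "00"  (len 2)
k=18  "0"  (len 1)
k=19  (halted — word empty)

(empty)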